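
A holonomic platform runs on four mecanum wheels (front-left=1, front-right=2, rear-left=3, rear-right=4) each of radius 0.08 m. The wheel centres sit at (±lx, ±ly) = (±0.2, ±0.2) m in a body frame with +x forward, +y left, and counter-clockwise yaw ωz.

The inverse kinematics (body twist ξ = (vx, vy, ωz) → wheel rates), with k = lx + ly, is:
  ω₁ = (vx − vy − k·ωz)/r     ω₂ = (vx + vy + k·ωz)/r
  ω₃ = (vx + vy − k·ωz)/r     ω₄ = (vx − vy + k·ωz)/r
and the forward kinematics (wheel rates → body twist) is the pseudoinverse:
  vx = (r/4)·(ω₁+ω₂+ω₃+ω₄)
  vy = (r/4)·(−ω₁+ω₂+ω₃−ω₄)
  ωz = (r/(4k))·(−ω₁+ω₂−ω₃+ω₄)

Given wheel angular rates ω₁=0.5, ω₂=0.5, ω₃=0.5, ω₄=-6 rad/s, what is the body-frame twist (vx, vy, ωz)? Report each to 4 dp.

k = lx + ly = 0.2 + 0.2 = 0.4000
ω₁+ω₂+ω₃+ω₄ = -4.5000  →  vx = (0.08/4)·-4.5000 = -0.0900
−ω₁+ω₂+ω₃−ω₄ = 6.5000  →  vy = (0.08/4)·6.5000 = 0.1300
−ω₁+ω₂−ω₃+ω₄ = -6.5000  →  ωz = (0.08/1.6000)·-6.5000 = -0.3250

(-0.0900, 0.1300, -0.3250)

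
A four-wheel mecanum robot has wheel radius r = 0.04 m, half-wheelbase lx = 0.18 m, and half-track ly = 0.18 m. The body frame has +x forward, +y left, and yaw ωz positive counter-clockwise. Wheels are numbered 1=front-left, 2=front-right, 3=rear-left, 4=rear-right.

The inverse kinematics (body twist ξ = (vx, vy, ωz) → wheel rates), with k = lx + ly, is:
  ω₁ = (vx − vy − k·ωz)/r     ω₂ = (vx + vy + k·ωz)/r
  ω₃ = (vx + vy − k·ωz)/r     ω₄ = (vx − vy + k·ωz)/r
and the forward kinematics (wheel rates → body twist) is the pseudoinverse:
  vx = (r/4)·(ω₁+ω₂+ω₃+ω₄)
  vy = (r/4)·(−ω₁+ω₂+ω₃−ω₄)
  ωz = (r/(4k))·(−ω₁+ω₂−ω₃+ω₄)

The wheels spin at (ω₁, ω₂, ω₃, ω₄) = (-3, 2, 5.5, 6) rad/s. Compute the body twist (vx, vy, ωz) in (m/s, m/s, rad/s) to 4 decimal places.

(0.1050, 0.0450, 0.1528)

k = lx + ly = 0.18 + 0.18 = 0.3600
ω₁+ω₂+ω₃+ω₄ = 10.5000  →  vx = (0.04/4)·10.5000 = 0.1050
−ω₁+ω₂+ω₃−ω₄ = 4.5000  →  vy = (0.04/4)·4.5000 = 0.0450
−ω₁+ω₂−ω₃+ω₄ = 5.5000  →  ωz = (0.04/1.4400)·5.5000 = 0.1528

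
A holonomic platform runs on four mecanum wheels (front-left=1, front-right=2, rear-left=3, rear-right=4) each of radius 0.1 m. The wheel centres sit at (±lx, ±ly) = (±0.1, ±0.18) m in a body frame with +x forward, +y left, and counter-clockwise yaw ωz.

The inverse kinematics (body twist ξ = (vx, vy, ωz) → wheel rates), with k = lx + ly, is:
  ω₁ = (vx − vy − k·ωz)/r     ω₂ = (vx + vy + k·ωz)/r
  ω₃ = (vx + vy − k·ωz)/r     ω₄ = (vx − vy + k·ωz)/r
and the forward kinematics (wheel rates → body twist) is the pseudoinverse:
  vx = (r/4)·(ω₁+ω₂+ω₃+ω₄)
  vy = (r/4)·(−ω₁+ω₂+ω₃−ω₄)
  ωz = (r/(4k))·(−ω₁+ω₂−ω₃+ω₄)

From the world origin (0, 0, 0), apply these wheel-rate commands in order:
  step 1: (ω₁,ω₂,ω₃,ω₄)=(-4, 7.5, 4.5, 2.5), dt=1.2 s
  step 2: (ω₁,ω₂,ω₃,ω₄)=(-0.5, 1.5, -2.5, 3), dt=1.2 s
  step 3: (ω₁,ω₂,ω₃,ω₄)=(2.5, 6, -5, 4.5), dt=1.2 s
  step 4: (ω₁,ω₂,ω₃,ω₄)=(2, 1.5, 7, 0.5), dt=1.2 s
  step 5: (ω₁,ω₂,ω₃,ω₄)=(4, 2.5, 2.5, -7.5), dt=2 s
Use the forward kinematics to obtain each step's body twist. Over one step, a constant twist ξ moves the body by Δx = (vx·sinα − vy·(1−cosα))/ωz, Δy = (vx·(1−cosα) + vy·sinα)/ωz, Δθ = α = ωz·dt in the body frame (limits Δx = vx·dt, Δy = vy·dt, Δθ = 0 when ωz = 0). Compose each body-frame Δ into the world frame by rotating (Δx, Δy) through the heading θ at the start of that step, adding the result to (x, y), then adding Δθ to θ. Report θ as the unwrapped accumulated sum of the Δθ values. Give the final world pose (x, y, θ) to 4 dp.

(-0.6033, 0.8143, 0.4107)

step 1: ξ=(vx,vy,ωz)=(0.2625, 0.3375, 0.8482), dt=1.2 → body Δ=(0.0744, 0.4855, 1.0179) → world pose (0.0744, 0.4855, 1.0179)
step 2: ξ=(vx,vy,ωz)=(0.0375, -0.0875, 0.6696), dt=1.2 → body Δ=(0.0803, -0.0769, 0.8036) → world pose (0.1821, 0.5135, 1.8214)
step 3: ξ=(vx,vy,ωz)=(0.2000, -0.1500, 1.1607), dt=1.2 → body Δ=(0.2759, 0.0146, 1.3929) → world pose (0.0995, 0.7772, 3.2143)
step 4: ξ=(vx,vy,ωz)=(0.2750, 0.1500, -0.6250), dt=1.2 → body Δ=(0.3643, 0.0455, -0.7500) → world pose (-0.2606, 0.7053, 2.4643)
step 5: ξ=(vx,vy,ωz)=(0.0375, 0.2125, -1.0268), dt=2.0 → body Δ=(0.3354, 0.1298, -2.0536) → world pose (-0.6033, 0.8143, 0.4107)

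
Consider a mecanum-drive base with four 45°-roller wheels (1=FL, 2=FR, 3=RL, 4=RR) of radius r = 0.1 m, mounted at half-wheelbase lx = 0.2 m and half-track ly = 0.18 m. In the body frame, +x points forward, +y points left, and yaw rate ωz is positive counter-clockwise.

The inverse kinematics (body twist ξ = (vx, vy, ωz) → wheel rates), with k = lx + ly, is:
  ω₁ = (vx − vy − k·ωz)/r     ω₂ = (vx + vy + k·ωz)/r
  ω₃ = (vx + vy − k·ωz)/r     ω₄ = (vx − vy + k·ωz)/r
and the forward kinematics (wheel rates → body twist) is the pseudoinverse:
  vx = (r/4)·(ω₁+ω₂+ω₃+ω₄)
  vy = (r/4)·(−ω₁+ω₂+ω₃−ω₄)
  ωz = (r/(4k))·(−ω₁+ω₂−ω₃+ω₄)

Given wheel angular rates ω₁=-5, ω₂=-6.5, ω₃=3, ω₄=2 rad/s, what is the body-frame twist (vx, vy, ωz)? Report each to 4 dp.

(-0.1625, -0.0125, -0.1645)

k = lx + ly = 0.2 + 0.18 = 0.3800
ω₁+ω₂+ω₃+ω₄ = -6.5000  →  vx = (0.1/4)·-6.5000 = -0.1625
−ω₁+ω₂+ω₃−ω₄ = -0.5000  →  vy = (0.1/4)·-0.5000 = -0.0125
−ω₁+ω₂−ω₃+ω₄ = -2.5000  →  ωz = (0.1/1.5200)·-2.5000 = -0.1645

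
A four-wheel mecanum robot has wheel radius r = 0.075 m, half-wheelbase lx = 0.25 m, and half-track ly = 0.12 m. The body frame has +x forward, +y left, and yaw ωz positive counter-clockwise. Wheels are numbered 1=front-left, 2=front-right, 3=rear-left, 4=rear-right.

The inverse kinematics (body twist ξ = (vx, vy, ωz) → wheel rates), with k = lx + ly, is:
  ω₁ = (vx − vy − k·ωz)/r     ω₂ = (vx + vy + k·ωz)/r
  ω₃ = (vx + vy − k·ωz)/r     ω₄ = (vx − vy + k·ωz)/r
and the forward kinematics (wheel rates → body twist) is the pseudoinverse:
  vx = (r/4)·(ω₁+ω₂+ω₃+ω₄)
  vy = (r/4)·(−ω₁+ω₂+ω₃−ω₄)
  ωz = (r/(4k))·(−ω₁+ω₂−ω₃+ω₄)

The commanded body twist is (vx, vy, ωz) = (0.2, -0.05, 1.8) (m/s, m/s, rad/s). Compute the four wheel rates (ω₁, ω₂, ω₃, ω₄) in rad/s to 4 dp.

k = lx + ly = 0.25 + 0.12 = 0.3700;  k·ωz = 0.3700·1.8 = 0.6660
ω₁ (FL) = (vx − vy − k·ωz)/r = -0.4160/0.075 = -5.5467
ω₂ (FR) = (vx + vy + k·ωz)/r = 0.8160/0.075 = 10.8800
ω₃ (RL) = (vx + vy − k·ωz)/r = -0.5160/0.075 = -6.8800
ω₄ (RR) = (vx − vy + k·ωz)/r = 0.9160/0.075 = 12.2133

(-5.5467, 10.8800, -6.8800, 12.2133)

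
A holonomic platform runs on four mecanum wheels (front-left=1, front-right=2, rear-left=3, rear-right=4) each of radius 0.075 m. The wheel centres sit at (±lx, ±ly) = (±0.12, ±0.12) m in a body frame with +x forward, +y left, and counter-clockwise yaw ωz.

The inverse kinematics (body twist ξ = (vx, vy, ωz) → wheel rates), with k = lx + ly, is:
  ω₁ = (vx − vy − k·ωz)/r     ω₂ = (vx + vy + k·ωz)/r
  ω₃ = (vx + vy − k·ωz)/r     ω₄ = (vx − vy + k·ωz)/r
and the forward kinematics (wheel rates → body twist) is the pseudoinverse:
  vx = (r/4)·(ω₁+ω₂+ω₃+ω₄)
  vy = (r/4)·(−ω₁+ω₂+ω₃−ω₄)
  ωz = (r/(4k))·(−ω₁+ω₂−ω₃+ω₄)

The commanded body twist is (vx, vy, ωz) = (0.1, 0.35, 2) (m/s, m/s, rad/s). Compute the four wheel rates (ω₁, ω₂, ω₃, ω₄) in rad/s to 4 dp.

(-9.7333, 12.4000, -0.4000, 3.0667)

k = lx + ly = 0.12 + 0.12 = 0.2400;  k·ωz = 0.2400·2 = 0.4800
ω₁ (FL) = (vx − vy − k·ωz)/r = -0.7300/0.075 = -9.7333
ω₂ (FR) = (vx + vy + k·ωz)/r = 0.9300/0.075 = 12.4000
ω₃ (RL) = (vx + vy − k·ωz)/r = -0.0300/0.075 = -0.4000
ω₄ (RR) = (vx − vy + k·ωz)/r = 0.2300/0.075 = 3.0667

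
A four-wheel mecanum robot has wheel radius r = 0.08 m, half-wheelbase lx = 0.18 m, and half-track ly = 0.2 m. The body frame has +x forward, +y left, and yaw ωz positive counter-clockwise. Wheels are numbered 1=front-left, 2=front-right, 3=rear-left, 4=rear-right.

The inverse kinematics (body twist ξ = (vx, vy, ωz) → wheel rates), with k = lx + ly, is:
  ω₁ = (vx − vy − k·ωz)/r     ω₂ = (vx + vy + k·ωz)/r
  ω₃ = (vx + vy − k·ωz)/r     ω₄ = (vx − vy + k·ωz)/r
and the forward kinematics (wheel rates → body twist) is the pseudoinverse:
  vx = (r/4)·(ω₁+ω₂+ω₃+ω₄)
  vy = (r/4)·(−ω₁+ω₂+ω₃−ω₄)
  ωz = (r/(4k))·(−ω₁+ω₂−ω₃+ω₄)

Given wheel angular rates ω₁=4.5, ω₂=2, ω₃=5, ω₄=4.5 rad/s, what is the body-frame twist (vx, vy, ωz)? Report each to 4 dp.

k = lx + ly = 0.18 + 0.2 = 0.3800
ω₁+ω₂+ω₃+ω₄ = 16.0000  →  vx = (0.08/4)·16.0000 = 0.3200
−ω₁+ω₂+ω₃−ω₄ = -2.0000  →  vy = (0.08/4)·-2.0000 = -0.0400
−ω₁+ω₂−ω₃+ω₄ = -3.0000  →  ωz = (0.08/1.5200)·-3.0000 = -0.1579

(0.3200, -0.0400, -0.1579)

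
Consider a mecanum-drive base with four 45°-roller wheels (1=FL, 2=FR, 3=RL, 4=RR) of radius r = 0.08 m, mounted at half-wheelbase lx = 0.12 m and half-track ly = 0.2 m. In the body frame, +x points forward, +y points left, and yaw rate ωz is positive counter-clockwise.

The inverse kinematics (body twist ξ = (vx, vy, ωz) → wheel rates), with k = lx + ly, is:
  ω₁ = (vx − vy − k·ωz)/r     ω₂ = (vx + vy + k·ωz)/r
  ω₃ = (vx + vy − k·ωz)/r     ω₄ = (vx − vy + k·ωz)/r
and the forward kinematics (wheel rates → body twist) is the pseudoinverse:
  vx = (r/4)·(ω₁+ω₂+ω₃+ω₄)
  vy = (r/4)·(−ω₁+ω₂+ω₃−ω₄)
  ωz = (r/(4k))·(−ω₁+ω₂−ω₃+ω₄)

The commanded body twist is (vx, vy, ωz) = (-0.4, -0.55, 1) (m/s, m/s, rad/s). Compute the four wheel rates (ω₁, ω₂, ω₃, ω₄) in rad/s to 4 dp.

k = lx + ly = 0.12 + 0.2 = 0.3200;  k·ωz = 0.3200·1 = 0.3200
ω₁ (FL) = (vx − vy − k·ωz)/r = -0.1700/0.08 = -2.1250
ω₂ (FR) = (vx + vy + k·ωz)/r = -0.6300/0.08 = -7.8750
ω₃ (RL) = (vx + vy − k·ωz)/r = -1.2700/0.08 = -15.8750
ω₄ (RR) = (vx − vy + k·ωz)/r = 0.4700/0.08 = 5.8750

(-2.1250, -7.8750, -15.8750, 5.8750)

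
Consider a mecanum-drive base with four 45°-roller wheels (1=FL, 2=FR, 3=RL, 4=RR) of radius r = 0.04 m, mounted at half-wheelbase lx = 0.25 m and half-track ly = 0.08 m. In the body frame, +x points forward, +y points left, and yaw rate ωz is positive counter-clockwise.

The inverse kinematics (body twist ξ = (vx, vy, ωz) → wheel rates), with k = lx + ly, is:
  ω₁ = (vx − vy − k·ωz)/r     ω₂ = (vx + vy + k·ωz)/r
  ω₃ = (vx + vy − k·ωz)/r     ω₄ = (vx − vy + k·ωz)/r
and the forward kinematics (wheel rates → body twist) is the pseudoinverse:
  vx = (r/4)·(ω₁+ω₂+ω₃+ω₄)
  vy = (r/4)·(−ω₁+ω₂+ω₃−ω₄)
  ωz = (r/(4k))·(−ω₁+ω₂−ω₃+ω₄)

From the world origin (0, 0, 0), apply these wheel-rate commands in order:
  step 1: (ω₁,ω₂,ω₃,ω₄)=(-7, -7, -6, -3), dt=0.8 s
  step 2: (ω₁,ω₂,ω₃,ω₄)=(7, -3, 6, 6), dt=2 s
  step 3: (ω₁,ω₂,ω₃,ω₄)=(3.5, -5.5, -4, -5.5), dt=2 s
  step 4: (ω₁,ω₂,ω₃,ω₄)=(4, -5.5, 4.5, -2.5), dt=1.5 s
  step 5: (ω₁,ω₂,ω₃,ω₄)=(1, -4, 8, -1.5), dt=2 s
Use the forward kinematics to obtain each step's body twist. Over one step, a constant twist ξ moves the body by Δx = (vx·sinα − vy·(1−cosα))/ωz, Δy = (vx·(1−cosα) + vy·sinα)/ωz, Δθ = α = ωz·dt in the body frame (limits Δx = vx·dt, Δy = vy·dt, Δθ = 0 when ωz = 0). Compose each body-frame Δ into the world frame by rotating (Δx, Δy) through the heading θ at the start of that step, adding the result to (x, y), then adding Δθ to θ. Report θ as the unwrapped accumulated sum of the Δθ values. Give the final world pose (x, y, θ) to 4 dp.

(-0.2041, -0.3393, -2.7985)

step 1: ξ=(vx,vy,ωz)=(-0.2300, -0.0300, 0.0909), dt=0.8 → body Δ=(-0.1830, -0.0307, 0.0727) → world pose (-0.1830, -0.0307, 0.0727)
step 2: ξ=(vx,vy,ωz)=(0.1600, -0.1000, -0.3030), dt=2.0 → body Δ=(0.2420, -0.2820, -0.6061) → world pose (0.0789, -0.2944, -0.5333)
step 3: ξ=(vx,vy,ωz)=(-0.1150, -0.0750, -0.3182), dt=2.0 → body Δ=(-0.2609, -0.0693, -0.6364) → world pose (-0.1811, -0.2214, -1.1697)
step 4: ξ=(vx,vy,ωz)=(0.0050, -0.0250, -0.5000), dt=1.5 → body Δ=(-0.0066, -0.0368, -0.7500) → world pose (-0.2175, -0.2297, -1.9197)
step 5: ξ=(vx,vy,ωz)=(0.0350, 0.0450, -0.4394), dt=2.0 → body Δ=(0.0984, 0.0500, -0.8788) → world pose (-0.2041, -0.3393, -2.7985)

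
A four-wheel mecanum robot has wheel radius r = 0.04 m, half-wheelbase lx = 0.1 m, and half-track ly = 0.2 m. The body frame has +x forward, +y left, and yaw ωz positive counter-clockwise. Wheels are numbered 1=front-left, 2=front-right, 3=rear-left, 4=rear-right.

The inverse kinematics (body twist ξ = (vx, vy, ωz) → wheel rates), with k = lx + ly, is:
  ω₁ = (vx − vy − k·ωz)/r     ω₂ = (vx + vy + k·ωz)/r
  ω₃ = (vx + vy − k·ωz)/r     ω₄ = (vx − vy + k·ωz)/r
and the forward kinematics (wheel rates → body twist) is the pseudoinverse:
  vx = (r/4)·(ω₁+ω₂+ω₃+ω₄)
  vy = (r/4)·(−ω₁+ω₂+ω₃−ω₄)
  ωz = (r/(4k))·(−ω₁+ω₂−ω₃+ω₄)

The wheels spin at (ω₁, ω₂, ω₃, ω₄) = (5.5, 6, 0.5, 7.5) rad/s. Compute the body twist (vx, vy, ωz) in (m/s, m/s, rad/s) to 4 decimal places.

(0.1950, -0.0650, 0.2500)

k = lx + ly = 0.1 + 0.2 = 0.3000
ω₁+ω₂+ω₃+ω₄ = 19.5000  →  vx = (0.04/4)·19.5000 = 0.1950
−ω₁+ω₂+ω₃−ω₄ = -6.5000  →  vy = (0.04/4)·-6.5000 = -0.0650
−ω₁+ω₂−ω₃+ω₄ = 7.5000  →  ωz = (0.04/1.2000)·7.5000 = 0.2500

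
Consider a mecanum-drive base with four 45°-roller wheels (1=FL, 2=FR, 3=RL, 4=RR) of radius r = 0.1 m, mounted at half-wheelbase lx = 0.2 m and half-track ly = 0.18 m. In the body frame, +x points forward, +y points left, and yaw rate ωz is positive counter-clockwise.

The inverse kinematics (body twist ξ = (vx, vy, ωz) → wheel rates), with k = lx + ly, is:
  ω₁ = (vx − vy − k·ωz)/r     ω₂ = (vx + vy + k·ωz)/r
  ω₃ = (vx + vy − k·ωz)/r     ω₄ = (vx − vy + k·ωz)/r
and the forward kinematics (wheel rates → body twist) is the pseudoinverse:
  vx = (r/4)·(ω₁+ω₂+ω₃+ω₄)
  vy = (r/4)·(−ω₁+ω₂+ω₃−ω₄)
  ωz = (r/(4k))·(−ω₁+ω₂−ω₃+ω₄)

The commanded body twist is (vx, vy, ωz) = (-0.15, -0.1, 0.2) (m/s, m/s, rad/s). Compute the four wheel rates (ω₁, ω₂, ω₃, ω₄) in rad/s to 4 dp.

(-1.2600, -1.7400, -3.2600, 0.2600)

k = lx + ly = 0.2 + 0.18 = 0.3800;  k·ωz = 0.3800·0.2 = 0.0760
ω₁ (FL) = (vx − vy − k·ωz)/r = -0.1260/0.1 = -1.2600
ω₂ (FR) = (vx + vy + k·ωz)/r = -0.1740/0.1 = -1.7400
ω₃ (RL) = (vx + vy − k·ωz)/r = -0.3260/0.1 = -3.2600
ω₄ (RR) = (vx − vy + k·ωz)/r = 0.0260/0.1 = 0.2600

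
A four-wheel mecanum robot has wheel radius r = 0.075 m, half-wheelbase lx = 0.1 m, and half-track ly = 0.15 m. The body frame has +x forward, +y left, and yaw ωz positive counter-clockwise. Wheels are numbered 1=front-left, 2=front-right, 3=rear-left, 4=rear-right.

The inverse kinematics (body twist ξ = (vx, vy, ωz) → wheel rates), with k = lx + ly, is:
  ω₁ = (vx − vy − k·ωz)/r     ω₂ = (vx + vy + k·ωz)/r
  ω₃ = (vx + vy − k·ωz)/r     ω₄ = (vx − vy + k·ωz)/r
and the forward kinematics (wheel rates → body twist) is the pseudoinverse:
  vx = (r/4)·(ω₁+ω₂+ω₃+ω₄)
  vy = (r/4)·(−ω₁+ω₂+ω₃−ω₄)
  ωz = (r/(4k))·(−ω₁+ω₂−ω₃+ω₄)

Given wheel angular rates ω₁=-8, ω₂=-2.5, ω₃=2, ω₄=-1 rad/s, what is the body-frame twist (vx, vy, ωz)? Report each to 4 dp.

k = lx + ly = 0.1 + 0.15 = 0.2500
ω₁+ω₂+ω₃+ω₄ = -9.5000  →  vx = (0.075/4)·-9.5000 = -0.1781
−ω₁+ω₂+ω₃−ω₄ = 8.5000  →  vy = (0.075/4)·8.5000 = 0.1594
−ω₁+ω₂−ω₃+ω₄ = 2.5000  →  ωz = (0.075/1.0000)·2.5000 = 0.1875

(-0.1781, 0.1594, 0.1875)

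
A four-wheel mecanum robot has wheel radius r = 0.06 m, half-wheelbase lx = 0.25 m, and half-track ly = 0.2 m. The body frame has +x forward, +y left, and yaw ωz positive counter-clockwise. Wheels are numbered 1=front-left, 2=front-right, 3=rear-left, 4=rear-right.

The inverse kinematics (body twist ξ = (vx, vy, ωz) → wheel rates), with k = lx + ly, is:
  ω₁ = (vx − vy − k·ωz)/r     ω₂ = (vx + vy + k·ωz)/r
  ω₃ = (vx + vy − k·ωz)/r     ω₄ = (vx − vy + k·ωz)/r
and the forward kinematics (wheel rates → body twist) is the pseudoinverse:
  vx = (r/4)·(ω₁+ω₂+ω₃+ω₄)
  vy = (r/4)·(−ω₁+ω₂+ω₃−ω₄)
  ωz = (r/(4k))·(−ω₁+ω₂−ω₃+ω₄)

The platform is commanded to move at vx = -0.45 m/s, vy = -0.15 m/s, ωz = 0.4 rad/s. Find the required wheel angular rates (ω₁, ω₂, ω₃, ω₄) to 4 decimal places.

k = lx + ly = 0.25 + 0.2 = 0.4500;  k·ωz = 0.4500·0.4 = 0.1800
ω₁ (FL) = (vx − vy − k·ωz)/r = -0.4800/0.06 = -8.0000
ω₂ (FR) = (vx + vy + k·ωz)/r = -0.4200/0.06 = -7.0000
ω₃ (RL) = (vx + vy − k·ωz)/r = -0.7800/0.06 = -13.0000
ω₄ (RR) = (vx − vy + k·ωz)/r = -0.1200/0.06 = -2.0000

(-8.0000, -7.0000, -13.0000, -2.0000)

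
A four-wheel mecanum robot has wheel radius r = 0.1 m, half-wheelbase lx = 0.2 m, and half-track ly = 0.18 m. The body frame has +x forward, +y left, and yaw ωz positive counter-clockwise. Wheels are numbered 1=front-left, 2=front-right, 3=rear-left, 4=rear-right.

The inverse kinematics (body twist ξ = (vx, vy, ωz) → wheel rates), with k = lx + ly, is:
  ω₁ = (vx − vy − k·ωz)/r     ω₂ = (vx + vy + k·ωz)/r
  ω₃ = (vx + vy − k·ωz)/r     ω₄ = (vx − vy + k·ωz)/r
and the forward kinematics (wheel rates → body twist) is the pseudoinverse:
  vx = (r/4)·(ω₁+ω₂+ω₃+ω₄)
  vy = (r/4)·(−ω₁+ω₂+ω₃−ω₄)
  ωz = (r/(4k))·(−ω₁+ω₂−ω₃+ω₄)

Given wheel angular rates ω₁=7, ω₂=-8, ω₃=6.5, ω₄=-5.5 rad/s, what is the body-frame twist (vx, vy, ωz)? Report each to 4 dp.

k = lx + ly = 0.2 + 0.18 = 0.3800
ω₁+ω₂+ω₃+ω₄ = 0.0000  →  vx = (0.1/4)·0.0000 = 0.0000
−ω₁+ω₂+ω₃−ω₄ = -3.0000  →  vy = (0.1/4)·-3.0000 = -0.0750
−ω₁+ω₂−ω₃+ω₄ = -27.0000  →  ωz = (0.1/1.5200)·-27.0000 = -1.7763

(0.0000, -0.0750, -1.7763)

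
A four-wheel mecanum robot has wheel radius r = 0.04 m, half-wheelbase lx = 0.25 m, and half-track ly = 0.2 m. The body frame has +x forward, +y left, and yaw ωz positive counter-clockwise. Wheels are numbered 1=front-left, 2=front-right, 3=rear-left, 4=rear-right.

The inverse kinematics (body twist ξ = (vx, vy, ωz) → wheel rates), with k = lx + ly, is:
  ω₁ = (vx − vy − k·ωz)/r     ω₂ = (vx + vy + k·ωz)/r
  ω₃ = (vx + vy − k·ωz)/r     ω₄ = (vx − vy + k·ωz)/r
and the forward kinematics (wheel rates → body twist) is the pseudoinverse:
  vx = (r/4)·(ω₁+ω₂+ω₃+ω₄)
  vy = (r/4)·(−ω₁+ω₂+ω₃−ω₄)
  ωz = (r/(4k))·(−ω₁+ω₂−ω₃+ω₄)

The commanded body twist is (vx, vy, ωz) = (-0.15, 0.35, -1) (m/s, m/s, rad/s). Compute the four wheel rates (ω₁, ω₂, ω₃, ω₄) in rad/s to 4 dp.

(-1.2500, -6.2500, 16.2500, -23.7500)

k = lx + ly = 0.25 + 0.2 = 0.4500;  k·ωz = 0.4500·-1 = -0.4500
ω₁ (FL) = (vx − vy − k·ωz)/r = -0.0500/0.04 = -1.2500
ω₂ (FR) = (vx + vy + k·ωz)/r = -0.2500/0.04 = -6.2500
ω₃ (RL) = (vx + vy − k·ωz)/r = 0.6500/0.04 = 16.2500
ω₄ (RR) = (vx − vy + k·ωz)/r = -0.9500/0.04 = -23.7500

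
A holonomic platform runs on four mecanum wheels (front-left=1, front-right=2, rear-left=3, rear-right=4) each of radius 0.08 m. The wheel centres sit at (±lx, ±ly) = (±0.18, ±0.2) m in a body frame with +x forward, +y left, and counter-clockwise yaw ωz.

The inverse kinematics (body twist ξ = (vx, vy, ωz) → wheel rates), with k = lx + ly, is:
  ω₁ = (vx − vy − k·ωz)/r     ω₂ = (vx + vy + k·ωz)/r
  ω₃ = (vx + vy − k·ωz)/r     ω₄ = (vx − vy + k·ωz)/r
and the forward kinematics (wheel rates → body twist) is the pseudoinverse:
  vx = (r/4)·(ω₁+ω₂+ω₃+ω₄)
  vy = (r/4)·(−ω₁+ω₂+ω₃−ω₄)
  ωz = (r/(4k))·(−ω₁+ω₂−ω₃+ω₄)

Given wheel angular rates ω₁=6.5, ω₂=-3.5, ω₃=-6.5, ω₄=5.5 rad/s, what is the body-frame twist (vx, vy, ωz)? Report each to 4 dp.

(0.0400, -0.4400, 0.1053)

k = lx + ly = 0.18 + 0.2 = 0.3800
ω₁+ω₂+ω₃+ω₄ = 2.0000  →  vx = (0.08/4)·2.0000 = 0.0400
−ω₁+ω₂+ω₃−ω₄ = -22.0000  →  vy = (0.08/4)·-22.0000 = -0.4400
−ω₁+ω₂−ω₃+ω₄ = 2.0000  →  ωz = (0.08/1.5200)·2.0000 = 0.1053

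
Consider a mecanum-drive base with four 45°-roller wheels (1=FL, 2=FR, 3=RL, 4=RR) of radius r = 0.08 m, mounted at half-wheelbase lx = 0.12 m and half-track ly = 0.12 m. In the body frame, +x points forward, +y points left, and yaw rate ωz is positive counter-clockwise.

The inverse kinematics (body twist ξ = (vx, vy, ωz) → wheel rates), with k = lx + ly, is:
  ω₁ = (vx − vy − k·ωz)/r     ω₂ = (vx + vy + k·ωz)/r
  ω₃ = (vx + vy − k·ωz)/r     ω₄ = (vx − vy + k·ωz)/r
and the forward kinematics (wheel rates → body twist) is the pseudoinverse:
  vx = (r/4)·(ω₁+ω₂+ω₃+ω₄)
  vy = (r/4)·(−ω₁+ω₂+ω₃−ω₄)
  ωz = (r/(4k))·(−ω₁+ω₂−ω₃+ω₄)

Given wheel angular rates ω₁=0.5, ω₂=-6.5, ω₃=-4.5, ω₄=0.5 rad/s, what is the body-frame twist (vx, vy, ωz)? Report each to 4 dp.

(-0.2000, -0.2400, -0.1667)

k = lx + ly = 0.12 + 0.12 = 0.2400
ω₁+ω₂+ω₃+ω₄ = -10.0000  →  vx = (0.08/4)·-10.0000 = -0.2000
−ω₁+ω₂+ω₃−ω₄ = -12.0000  →  vy = (0.08/4)·-12.0000 = -0.2400
−ω₁+ω₂−ω₃+ω₄ = -2.0000  →  ωz = (0.08/0.9600)·-2.0000 = -0.1667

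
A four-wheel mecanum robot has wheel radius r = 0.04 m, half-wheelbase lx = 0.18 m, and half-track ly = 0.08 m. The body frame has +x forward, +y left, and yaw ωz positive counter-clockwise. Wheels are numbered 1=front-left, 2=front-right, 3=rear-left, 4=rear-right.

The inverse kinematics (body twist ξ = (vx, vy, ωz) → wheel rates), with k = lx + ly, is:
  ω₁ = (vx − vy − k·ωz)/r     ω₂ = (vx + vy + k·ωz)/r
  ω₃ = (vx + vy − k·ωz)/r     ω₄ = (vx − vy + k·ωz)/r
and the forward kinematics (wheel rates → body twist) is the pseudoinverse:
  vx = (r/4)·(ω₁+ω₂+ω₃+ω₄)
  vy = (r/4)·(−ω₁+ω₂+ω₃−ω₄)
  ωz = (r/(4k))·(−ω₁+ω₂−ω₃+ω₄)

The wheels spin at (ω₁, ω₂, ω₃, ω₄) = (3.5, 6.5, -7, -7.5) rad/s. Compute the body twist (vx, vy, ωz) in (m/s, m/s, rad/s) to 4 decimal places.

k = lx + ly = 0.18 + 0.08 = 0.2600
ω₁+ω₂+ω₃+ω₄ = -4.5000  →  vx = (0.04/4)·-4.5000 = -0.0450
−ω₁+ω₂+ω₃−ω₄ = 3.5000  →  vy = (0.04/4)·3.5000 = 0.0350
−ω₁+ω₂−ω₃+ω₄ = 2.5000  →  ωz = (0.04/1.0400)·2.5000 = 0.0962

(-0.0450, 0.0350, 0.0962)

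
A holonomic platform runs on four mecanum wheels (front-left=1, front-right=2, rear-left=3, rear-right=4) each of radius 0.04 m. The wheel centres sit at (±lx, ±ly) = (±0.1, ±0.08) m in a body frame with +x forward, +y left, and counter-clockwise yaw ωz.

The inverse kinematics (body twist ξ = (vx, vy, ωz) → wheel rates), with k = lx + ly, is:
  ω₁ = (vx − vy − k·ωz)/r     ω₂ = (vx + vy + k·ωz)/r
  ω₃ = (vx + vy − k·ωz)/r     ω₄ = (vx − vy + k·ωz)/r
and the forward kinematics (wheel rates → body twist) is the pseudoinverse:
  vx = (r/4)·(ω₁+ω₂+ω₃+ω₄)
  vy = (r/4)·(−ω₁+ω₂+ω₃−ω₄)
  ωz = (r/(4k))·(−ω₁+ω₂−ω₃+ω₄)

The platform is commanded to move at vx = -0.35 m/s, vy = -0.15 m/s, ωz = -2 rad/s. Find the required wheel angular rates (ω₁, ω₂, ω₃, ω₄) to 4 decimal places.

(4.0000, -21.5000, -3.5000, -14.0000)

k = lx + ly = 0.1 + 0.08 = 0.1800;  k·ωz = 0.1800·-2 = -0.3600
ω₁ (FL) = (vx − vy − k·ωz)/r = 0.1600/0.04 = 4.0000
ω₂ (FR) = (vx + vy + k·ωz)/r = -0.8600/0.04 = -21.5000
ω₃ (RL) = (vx + vy − k·ωz)/r = -0.1400/0.04 = -3.5000
ω₄ (RR) = (vx − vy + k·ωz)/r = -0.5600/0.04 = -14.0000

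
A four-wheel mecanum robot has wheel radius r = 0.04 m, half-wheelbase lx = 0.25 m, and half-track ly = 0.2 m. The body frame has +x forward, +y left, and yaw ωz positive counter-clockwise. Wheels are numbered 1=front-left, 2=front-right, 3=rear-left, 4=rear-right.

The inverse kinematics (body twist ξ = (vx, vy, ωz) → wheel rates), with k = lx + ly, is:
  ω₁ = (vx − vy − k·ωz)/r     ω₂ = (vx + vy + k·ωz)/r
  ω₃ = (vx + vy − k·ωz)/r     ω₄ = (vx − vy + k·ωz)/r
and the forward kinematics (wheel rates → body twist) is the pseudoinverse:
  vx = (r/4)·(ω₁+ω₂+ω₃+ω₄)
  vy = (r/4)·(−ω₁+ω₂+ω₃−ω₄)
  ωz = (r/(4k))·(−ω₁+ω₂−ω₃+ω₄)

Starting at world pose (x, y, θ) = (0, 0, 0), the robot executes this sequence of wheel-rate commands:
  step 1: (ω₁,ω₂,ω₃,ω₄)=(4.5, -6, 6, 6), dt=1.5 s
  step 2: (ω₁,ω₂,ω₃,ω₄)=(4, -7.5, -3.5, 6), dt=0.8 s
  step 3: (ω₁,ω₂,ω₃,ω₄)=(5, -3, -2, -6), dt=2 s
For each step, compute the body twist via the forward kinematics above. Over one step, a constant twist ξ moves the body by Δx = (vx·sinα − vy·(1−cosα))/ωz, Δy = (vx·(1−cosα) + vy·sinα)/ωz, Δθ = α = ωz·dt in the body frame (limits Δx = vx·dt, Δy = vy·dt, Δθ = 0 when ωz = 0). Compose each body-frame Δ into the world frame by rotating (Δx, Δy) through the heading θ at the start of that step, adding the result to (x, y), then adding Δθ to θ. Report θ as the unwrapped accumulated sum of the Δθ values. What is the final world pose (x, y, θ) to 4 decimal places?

(-0.0831, -0.3263, -0.9189)

step 1: ξ=(vx,vy,ωz)=(0.1050, -0.1050, -0.2333), dt=1.5 → body Δ=(0.1270, -0.1816, -0.3500) → world pose (0.1270, -0.1816, -0.3500)
step 2: ξ=(vx,vy,ωz)=(-0.0100, -0.2100, -0.0444), dt=0.8 → body Δ=(-0.0110, -0.1678, -0.0356) → world pose (0.0592, -0.3355, -0.3856)
step 3: ξ=(vx,vy,ωz)=(-0.0600, -0.0400, -0.2667), dt=2.0 → body Δ=(-0.1352, -0.0450, -0.5333) → world pose (-0.0831, -0.3263, -0.9189)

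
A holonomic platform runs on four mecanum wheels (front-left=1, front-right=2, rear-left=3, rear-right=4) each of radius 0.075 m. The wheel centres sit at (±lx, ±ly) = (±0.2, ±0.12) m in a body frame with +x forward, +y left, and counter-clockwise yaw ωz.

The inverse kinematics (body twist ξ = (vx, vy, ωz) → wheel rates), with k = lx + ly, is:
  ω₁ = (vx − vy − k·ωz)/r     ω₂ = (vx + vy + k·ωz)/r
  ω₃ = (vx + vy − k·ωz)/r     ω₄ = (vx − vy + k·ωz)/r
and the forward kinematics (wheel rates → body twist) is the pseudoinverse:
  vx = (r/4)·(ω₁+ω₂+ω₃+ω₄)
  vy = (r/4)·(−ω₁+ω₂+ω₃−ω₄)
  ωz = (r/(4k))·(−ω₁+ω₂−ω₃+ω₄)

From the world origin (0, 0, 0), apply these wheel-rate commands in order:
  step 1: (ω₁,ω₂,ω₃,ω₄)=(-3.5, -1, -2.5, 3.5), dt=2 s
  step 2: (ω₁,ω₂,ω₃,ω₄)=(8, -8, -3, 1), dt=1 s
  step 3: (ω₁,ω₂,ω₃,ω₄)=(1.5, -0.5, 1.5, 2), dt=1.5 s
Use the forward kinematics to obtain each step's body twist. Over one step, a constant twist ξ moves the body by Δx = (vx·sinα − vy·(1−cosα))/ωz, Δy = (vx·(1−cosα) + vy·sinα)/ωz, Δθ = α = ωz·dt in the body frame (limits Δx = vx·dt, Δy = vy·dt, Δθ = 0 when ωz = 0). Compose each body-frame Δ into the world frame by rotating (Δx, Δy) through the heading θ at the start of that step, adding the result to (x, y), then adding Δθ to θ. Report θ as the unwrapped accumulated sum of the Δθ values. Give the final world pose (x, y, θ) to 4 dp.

step 1: ξ=(vx,vy,ωz)=(-0.0656, -0.0656, 0.4980), dt=2.0 → body Δ=(-0.0505, -0.1707, 0.9961) → world pose (-0.0505, -0.1707, 0.9961)
step 2: ξ=(vx,vy,ωz)=(-0.0375, -0.3750, -0.7031), dt=1.0 → body Δ=(-0.1610, -0.3322, -0.7031) → world pose (0.1409, -0.4864, 0.2930)
step 3: ξ=(vx,vy,ωz)=(0.0844, -0.0469, -0.0879), dt=1.5 → body Δ=(0.1216, -0.0784, -0.1318) → world pose (0.2799, -0.5264, 0.1611)

(0.2799, -0.5264, 0.1611)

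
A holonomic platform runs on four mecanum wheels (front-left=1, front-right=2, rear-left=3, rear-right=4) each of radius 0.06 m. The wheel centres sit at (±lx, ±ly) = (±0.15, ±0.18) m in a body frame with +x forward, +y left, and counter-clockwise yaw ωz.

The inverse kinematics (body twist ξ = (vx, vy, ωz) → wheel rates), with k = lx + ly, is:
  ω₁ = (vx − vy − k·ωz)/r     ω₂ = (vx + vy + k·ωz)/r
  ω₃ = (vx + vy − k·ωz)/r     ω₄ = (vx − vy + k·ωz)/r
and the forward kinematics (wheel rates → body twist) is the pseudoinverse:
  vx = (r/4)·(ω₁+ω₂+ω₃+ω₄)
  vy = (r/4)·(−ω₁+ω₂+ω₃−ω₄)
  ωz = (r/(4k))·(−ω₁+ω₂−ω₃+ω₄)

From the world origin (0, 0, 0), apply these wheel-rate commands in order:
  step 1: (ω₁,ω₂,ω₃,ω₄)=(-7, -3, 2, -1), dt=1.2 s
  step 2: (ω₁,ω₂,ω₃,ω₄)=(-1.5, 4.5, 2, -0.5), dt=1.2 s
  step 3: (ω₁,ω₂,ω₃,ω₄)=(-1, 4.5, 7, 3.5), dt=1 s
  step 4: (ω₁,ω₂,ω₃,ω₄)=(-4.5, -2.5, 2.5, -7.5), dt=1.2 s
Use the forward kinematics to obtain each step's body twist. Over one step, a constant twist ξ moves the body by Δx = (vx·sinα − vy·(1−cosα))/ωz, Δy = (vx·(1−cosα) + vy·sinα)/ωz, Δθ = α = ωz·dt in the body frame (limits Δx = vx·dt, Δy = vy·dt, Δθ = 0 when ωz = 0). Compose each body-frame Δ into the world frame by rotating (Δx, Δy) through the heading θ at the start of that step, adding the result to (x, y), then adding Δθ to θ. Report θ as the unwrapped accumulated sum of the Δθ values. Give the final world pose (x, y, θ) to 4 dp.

step 1: ξ=(vx,vy,ωz)=(-0.1350, 0.1050, 0.0455), dt=1.2 → body Δ=(-0.1654, 0.1215, 0.0545) → world pose (-0.1654, 0.1215, 0.0545)
step 2: ξ=(vx,vy,ωz)=(0.0675, 0.1275, 0.1591), dt=1.2 → body Δ=(0.0659, 0.1598, 0.1909) → world pose (-0.1082, 0.2847, 0.2455)
step 3: ξ=(vx,vy,ωz)=(0.2100, 0.1350, 0.0909), dt=1.0 → body Δ=(0.2036, 0.1444, 0.0909) → world pose (0.0542, 0.4742, 0.3364)
step 4: ξ=(vx,vy,ωz)=(-0.1800, 0.1800, -0.3636), dt=1.2 → body Δ=(-0.1628, 0.2556, -0.4364) → world pose (-0.1839, 0.6617, -0.1000)

(-0.1839, 0.6617, -0.1000)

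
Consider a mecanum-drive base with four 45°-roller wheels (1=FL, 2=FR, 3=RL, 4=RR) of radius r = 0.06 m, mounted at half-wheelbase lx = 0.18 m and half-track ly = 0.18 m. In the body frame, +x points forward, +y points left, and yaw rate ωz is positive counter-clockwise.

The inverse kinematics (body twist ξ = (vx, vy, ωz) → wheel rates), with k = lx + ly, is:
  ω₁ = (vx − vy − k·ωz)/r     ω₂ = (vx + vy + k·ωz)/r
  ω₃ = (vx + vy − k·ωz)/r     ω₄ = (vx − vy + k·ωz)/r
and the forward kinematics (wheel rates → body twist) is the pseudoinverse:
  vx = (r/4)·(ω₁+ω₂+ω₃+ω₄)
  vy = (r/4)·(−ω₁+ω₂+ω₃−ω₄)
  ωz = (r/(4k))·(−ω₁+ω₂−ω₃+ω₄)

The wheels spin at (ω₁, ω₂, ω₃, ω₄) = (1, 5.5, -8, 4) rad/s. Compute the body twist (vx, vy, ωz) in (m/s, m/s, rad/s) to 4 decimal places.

k = lx + ly = 0.18 + 0.18 = 0.3600
ω₁+ω₂+ω₃+ω₄ = 2.5000  →  vx = (0.06/4)·2.5000 = 0.0375
−ω₁+ω₂+ω₃−ω₄ = -7.5000  →  vy = (0.06/4)·-7.5000 = -0.1125
−ω₁+ω₂−ω₃+ω₄ = 16.5000  →  ωz = (0.06/1.4400)·16.5000 = 0.6875

(0.0375, -0.1125, 0.6875)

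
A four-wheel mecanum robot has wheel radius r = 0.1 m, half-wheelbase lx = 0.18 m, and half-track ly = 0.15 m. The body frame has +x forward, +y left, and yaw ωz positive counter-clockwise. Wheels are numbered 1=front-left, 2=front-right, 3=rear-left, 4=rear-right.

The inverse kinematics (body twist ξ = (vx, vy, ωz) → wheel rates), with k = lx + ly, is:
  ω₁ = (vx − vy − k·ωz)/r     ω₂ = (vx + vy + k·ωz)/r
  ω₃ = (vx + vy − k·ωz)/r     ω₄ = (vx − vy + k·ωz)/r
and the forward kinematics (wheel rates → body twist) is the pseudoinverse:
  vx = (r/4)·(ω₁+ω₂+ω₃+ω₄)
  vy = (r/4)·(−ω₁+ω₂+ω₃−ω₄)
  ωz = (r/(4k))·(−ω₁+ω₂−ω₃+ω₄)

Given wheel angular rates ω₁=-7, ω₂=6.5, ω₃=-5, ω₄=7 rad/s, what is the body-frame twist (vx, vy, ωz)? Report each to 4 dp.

k = lx + ly = 0.18 + 0.15 = 0.3300
ω₁+ω₂+ω₃+ω₄ = 1.5000  →  vx = (0.1/4)·1.5000 = 0.0375
−ω₁+ω₂+ω₃−ω₄ = 1.5000  →  vy = (0.1/4)·1.5000 = 0.0375
−ω₁+ω₂−ω₃+ω₄ = 25.5000  →  ωz = (0.1/1.3200)·25.5000 = 1.9318

(0.0375, 0.0375, 1.9318)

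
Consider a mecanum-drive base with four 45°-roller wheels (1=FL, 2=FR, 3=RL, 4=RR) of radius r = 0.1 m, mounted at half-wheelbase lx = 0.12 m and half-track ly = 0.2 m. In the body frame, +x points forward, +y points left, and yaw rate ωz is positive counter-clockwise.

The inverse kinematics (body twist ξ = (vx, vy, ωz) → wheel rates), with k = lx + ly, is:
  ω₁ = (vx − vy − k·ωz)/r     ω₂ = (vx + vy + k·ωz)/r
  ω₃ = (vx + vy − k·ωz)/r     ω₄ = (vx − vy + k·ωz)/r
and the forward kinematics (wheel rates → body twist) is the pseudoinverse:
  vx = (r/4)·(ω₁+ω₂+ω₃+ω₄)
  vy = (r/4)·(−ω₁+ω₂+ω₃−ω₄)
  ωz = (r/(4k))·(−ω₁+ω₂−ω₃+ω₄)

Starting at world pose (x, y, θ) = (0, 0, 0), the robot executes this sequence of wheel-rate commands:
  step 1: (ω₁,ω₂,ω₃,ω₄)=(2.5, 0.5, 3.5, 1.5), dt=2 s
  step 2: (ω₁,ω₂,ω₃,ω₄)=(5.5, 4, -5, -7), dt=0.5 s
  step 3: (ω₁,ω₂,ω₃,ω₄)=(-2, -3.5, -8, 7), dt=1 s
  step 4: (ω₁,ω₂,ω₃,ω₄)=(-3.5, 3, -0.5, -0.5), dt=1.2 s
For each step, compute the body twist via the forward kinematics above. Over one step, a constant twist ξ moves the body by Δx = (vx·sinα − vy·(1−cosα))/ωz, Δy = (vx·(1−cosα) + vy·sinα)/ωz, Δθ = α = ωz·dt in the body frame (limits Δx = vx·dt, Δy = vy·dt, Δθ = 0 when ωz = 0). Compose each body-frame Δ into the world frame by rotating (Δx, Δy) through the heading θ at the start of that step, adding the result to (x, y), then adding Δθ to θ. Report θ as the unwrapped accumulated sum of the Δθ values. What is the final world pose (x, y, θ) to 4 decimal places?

step 1: ξ=(vx,vy,ωz)=(0.2000, 0.0000, -0.3125), dt=2.0 → body Δ=(0.3745, -0.1210, -0.6250) → world pose (0.3745, -0.1210, -0.6250)
step 2: ξ=(vx,vy,ωz)=(-0.0625, 0.0125, -0.2734), dt=0.5 → body Δ=(-0.0307, 0.0084, -0.1367) → world pose (0.3544, -0.0962, -0.7617)
step 3: ξ=(vx,vy,ωz)=(-0.1625, -0.4125, 1.0547), dt=1.0 → body Δ=(0.0641, -0.4182, 1.0547) → world pose (0.1122, -0.4431, 0.2930)
step 4: ξ=(vx,vy,ωz)=(-0.0375, 0.1625, 0.5078), dt=1.2 → body Δ=(-0.0999, 0.1699, 0.6094) → world pose (-0.0325, -0.3093, 0.9023)

(-0.0325, -0.3093, 0.9023)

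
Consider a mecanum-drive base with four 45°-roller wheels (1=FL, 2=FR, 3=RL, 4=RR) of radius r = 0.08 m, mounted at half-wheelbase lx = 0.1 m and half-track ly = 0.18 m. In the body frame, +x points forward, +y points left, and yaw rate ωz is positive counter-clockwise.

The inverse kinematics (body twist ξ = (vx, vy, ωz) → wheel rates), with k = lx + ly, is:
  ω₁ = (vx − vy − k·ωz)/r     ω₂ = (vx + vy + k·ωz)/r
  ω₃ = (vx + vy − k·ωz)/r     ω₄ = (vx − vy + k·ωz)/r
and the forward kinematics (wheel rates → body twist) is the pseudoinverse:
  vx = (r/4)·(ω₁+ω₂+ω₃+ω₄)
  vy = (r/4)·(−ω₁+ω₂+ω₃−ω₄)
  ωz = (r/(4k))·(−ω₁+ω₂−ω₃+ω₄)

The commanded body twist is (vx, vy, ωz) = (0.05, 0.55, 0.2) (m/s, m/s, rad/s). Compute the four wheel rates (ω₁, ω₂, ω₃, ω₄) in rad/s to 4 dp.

(-6.9500, 8.2000, 6.8000, -5.5500)

k = lx + ly = 0.1 + 0.18 = 0.2800;  k·ωz = 0.2800·0.2 = 0.0560
ω₁ (FL) = (vx − vy − k·ωz)/r = -0.5560/0.08 = -6.9500
ω₂ (FR) = (vx + vy + k·ωz)/r = 0.6560/0.08 = 8.2000
ω₃ (RL) = (vx + vy − k·ωz)/r = 0.5440/0.08 = 6.8000
ω₄ (RR) = (vx − vy + k·ωz)/r = -0.4440/0.08 = -5.5500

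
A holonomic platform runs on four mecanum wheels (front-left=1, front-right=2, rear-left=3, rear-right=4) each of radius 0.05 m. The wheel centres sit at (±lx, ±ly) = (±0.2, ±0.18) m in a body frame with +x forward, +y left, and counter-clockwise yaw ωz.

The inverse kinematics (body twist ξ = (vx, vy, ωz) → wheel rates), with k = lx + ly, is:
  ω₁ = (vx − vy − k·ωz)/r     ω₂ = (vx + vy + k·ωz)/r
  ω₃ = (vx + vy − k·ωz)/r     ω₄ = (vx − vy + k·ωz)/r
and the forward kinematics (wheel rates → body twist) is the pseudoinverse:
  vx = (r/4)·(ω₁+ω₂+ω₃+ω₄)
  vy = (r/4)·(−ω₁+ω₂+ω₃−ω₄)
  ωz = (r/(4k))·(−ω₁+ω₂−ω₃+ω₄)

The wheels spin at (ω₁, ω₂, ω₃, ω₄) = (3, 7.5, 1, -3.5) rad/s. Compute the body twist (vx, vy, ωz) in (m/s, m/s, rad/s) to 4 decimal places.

k = lx + ly = 0.2 + 0.18 = 0.3800
ω₁+ω₂+ω₃+ω₄ = 8.0000  →  vx = (0.05/4)·8.0000 = 0.1000
−ω₁+ω₂+ω₃−ω₄ = 9.0000  →  vy = (0.05/4)·9.0000 = 0.1125
−ω₁+ω₂−ω₃+ω₄ = 0.0000  →  ωz = (0.05/1.5200)·0.0000 = 0.0000

(0.1000, 0.1125, 0.0000)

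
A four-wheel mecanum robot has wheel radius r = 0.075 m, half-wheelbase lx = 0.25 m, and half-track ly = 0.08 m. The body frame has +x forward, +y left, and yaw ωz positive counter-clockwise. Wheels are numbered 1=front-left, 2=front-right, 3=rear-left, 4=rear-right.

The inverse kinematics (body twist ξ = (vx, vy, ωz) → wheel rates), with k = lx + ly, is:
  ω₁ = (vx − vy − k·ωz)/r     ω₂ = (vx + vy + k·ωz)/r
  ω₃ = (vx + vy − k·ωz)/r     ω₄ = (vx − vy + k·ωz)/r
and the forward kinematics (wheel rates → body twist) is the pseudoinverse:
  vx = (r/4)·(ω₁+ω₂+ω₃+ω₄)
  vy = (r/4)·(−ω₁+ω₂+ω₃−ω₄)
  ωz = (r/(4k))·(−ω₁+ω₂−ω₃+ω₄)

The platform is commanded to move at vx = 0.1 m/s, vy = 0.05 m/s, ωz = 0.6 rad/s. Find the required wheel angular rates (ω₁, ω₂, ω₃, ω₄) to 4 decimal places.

k = lx + ly = 0.25 + 0.08 = 0.3300;  k·ωz = 0.3300·0.6 = 0.1980
ω₁ (FL) = (vx − vy − k·ωz)/r = -0.1480/0.075 = -1.9733
ω₂ (FR) = (vx + vy + k·ωz)/r = 0.3480/0.075 = 4.6400
ω₃ (RL) = (vx + vy − k·ωz)/r = -0.0480/0.075 = -0.6400
ω₄ (RR) = (vx − vy + k·ωz)/r = 0.2480/0.075 = 3.3067

(-1.9733, 4.6400, -0.6400, 3.3067)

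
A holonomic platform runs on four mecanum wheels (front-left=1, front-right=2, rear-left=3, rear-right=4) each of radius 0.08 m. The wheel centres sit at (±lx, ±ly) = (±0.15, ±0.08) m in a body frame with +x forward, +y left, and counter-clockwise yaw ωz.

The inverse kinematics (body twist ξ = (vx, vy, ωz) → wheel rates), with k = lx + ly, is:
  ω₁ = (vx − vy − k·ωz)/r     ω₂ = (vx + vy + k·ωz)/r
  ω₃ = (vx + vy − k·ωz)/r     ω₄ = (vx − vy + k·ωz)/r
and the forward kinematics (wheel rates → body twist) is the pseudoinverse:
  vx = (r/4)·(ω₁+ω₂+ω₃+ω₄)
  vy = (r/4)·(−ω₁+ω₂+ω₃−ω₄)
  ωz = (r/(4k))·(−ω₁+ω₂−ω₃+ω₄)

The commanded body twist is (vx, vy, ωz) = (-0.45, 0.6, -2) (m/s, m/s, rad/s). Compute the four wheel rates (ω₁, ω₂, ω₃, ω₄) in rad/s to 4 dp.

k = lx + ly = 0.15 + 0.08 = 0.2300;  k·ωz = 0.2300·-2 = -0.4600
ω₁ (FL) = (vx − vy − k·ωz)/r = -0.5900/0.08 = -7.3750
ω₂ (FR) = (vx + vy + k·ωz)/r = -0.3100/0.08 = -3.8750
ω₃ (RL) = (vx + vy − k·ωz)/r = 0.6100/0.08 = 7.6250
ω₄ (RR) = (vx − vy + k·ωz)/r = -1.5100/0.08 = -18.8750

(-7.3750, -3.8750, 7.6250, -18.8750)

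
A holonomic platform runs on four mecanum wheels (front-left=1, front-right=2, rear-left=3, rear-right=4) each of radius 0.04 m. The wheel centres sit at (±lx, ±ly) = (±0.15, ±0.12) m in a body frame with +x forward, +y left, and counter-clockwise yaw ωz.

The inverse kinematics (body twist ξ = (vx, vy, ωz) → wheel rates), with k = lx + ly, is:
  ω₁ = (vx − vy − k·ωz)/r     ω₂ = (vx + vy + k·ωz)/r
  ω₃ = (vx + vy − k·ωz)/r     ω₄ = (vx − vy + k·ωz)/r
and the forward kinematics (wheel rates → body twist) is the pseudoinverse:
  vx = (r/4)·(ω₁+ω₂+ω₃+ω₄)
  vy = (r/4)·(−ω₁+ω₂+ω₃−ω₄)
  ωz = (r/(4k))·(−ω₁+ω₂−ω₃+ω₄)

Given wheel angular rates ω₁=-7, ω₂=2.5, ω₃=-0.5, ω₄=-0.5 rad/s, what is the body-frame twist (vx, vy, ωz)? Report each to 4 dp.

k = lx + ly = 0.15 + 0.12 = 0.2700
ω₁+ω₂+ω₃+ω₄ = -5.5000  →  vx = (0.04/4)·-5.5000 = -0.0550
−ω₁+ω₂+ω₃−ω₄ = 9.5000  →  vy = (0.04/4)·9.5000 = 0.0950
−ω₁+ω₂−ω₃+ω₄ = 9.5000  →  ωz = (0.04/1.0800)·9.5000 = 0.3519

(-0.0550, 0.0950, 0.3519)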